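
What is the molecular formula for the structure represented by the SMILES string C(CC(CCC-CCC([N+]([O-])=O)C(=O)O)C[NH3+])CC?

Heavy atoms from the SMILES: 13 C, 2 N, 4 O.
Implicit hydrogens by atom environment:
  9 × C: 2 H each → 18
  2 × C: 1 H each → 2
  2 × O: no H
  1 × C: 3 H
  1 × C: no H
  1 × N (charge +1): 3 H
  1 × N (charge +1): no H
  1 × O: 1 H
  1 × O (charge -1): no H
  Total hydrogens = 27.
Net charge +1.
Molecular formula: C13H27N2O4+

C13H27N2O4+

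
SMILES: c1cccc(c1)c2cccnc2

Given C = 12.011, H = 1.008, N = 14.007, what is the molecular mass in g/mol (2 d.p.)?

155.20

Molecular formula: C11H9N.
M = 11×12.011 + 9×1.008 + 1×14.007 = 155.20 g/mol.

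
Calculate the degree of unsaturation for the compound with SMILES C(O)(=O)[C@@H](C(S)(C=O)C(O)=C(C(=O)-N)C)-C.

Molecular formula from the SMILES: C9H13NO5S.
DoU = (2C + 2 + N − H − X)/2 = (2·9 + 2 + 1 − 13 − 0)/2 = 8/2 = 4.
(Structurally: 0 ring(s) + 4 π bond(s) = 4.)

4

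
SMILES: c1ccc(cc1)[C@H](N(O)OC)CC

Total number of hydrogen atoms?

Hydrogens are implicit in SMILES; fill each atom to its normal valence:
  5 × C (aromatic): 1 H each → 5
  2 × C: 3 H each → 6
  1 × C: 2 H
  1 × C: 1 H
  1 × C (aromatic): no H
  1 × N: no H
  1 × O: 1 H
  1 × O: no H
  Total hydrogens = 15.

15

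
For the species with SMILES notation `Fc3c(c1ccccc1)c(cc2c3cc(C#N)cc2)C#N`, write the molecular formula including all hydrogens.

C18H9FN2

Heavy atoms from the SMILES: 18 C, 1 F, 2 N.
Implicit hydrogens by atom environment:
  9 × C (aromatic): 1 H each → 9
  7 × C (aromatic): no H
  2 × C: no H
  2 × N: no H
  1 × F: no H
  Total hydrogens = 9.
Molecular formula: C18H9FN2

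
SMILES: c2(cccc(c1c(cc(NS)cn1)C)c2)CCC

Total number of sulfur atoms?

1

The symbol for sulfur appears 1 time in the SMILES.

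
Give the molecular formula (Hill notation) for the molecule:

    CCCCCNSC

Heavy atoms from the SMILES: 6 C, 1 N, 1 S.
Implicit hydrogens by atom environment:
  4 × C: 2 H each → 8
  2 × C: 3 H each → 6
  1 × N: 1 H
  1 × S: no H
  Total hydrogens = 15.
Molecular formula: C6H15NS

C6H15NS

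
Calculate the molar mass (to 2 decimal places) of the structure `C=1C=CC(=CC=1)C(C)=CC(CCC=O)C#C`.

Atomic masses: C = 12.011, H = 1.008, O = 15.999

212.29

Molecular formula: C15H16O.
M = 15×12.011 + 16×1.008 + 1×15.999 = 212.29 g/mol.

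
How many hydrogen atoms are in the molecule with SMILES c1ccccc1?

Hydrogens are implicit in SMILES; fill each atom to its normal valence:
  6 × C (aromatic): 1 H each → 6
  Total hydrogens = 6.

6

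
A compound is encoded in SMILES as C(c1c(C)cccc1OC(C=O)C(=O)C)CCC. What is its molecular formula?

Heavy atoms from the SMILES: 15 C, 3 O.
Implicit hydrogens by atom environment:
  3 × C: 3 H each → 9
  3 × C: 2 H each → 6
  3 × C (aromatic): 1 H each → 3
  3 × C (aromatic): no H
  3 × O: no H
  2 × C: 1 H each → 2
  1 × C: no H
  Total hydrogens = 20.
Molecular formula: C15H20O3

C15H20O3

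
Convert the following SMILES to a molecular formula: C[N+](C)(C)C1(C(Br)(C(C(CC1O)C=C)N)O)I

Heavy atoms from the SMILES: 1 Br, 11 C, 1 I, 2 N, 2 O.
Implicit hydrogens by atom environment:
  4 × C: 1 H each → 4
  3 × C: 3 H each → 9
  2 × C: 2 H each → 4
  2 × C: no H
  2 × O: 1 H each → 2
  1 × Br: no H
  1 × I: no H
  1 × N: 2 H
  1 × N (charge +1): no H
  Total hydrogens = 21.
Net charge +1.
Molecular formula: C11H21BrIN2O2+

C11H21BrIN2O2+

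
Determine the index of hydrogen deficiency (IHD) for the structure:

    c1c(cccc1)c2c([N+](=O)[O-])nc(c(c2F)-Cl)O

Molecular formula from the SMILES: C11H6ClFN2O3.
DoU = (2C + 2 + N − H − X)/2 = (2·11 + 2 + 2 − 6 − 2)/2 = 18/2 = 9.
(Structurally: 2 ring(s) + 7 π bond(s) = 9.)

9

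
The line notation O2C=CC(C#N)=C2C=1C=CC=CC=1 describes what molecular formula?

Heavy atoms from the SMILES: 11 C, 1 N, 1 O.
Implicit hydrogens by atom environment:
  7 × C (aromatic): 1 H each → 7
  3 × C (aromatic): no H
  1 × C: no H
  1 × N: no H
  1 × O (aromatic): no H
  Total hydrogens = 7.
Molecular formula: C11H7NO

C11H7NO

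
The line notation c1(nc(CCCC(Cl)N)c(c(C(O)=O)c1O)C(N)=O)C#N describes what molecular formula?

Heavy atoms from the SMILES: 12 C, 1 Cl, 4 N, 4 O.
Implicit hydrogens by atom environment:
  5 × C (aromatic): no H
  3 × C: 2 H each → 6
  3 × C: no H
  2 × N: 2 H each → 4
  2 × O: 1 H each → 2
  2 × O: no H
  1 × C: 1 H
  1 × Cl: no H
  1 × N (aromatic): no H
  1 × N: no H
  Total hydrogens = 13.
Molecular formula: C12H13ClN4O4

C12H13ClN4O4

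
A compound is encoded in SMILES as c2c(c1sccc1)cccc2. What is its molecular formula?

C10H8S

Heavy atoms from the SMILES: 10 C, 1 S.
Implicit hydrogens by atom environment:
  8 × C (aromatic): 1 H each → 8
  2 × C (aromatic): no H
  1 × S (aromatic): no H
  Total hydrogens = 8.
Molecular formula: C10H8S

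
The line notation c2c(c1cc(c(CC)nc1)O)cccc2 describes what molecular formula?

Heavy atoms from the SMILES: 13 C, 1 N, 1 O.
Implicit hydrogens by atom environment:
  7 × C (aromatic): 1 H each → 7
  4 × C (aromatic): no H
  1 × C: 3 H
  1 × C: 2 H
  1 × N (aromatic): no H
  1 × O: 1 H
  Total hydrogens = 13.
Molecular formula: C13H13NO

C13H13NO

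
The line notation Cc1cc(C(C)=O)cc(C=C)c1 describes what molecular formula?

C11H12O

Heavy atoms from the SMILES: 11 C, 1 O.
Implicit hydrogens by atom environment:
  3 × C (aromatic): 1 H each → 3
  3 × C (aromatic): no H
  2 × C: 3 H each → 6
  1 × C: 2 H
  1 × C: 1 H
  1 × C: no H
  1 × O: no H
  Total hydrogens = 12.
Molecular formula: C11H12O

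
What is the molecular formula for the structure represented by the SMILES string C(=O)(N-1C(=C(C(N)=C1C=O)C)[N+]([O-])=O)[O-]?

Heavy atoms from the SMILES: 7 C, 3 N, 5 O.
Implicit hydrogens by atom environment:
  4 × C (aromatic): no H
  3 × O: no H
  2 × O (charge -1): no H
  1 × C: 3 H
  1 × C: 1 H
  1 × C: no H
  1 × N: 2 H
  1 × N (aromatic): no H
  1 × N (charge +1): no H
  Total hydrogens = 6.
Net charge -1.
Molecular formula: C7H6N3O5-

C7H6N3O5-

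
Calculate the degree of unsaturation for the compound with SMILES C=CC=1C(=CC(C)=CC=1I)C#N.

7

Molecular formula from the SMILES: C10H8IN.
DoU = (2C + 2 + N − H − X)/2 = (2·10 + 2 + 1 − 8 − 1)/2 = 14/2 = 7.
(Structurally: 1 ring(s) + 6 π bond(s) = 7.)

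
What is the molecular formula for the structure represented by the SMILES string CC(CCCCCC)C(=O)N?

Heavy atoms from the SMILES: 9 C, 1 N, 1 O.
Implicit hydrogens by atom environment:
  5 × C: 2 H each → 10
  2 × C: 3 H each → 6
  1 × C: 1 H
  1 × C: no H
  1 × N: 2 H
  1 × O: no H
  Total hydrogens = 19.
Molecular formula: C9H19NO

C9H19NO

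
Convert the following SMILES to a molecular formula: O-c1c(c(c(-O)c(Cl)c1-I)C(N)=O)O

Heavy atoms from the SMILES: 7 C, 1 Cl, 1 I, 1 N, 4 O.
Implicit hydrogens by atom environment:
  6 × C (aromatic): no H
  3 × O: 1 H each → 3
  1 × C: no H
  1 × Cl: no H
  1 × I: no H
  1 × N: 2 H
  1 × O: no H
  Total hydrogens = 5.
Molecular formula: C7H5ClINO4

C7H5ClINO4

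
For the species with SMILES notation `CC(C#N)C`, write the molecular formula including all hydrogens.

C4H7N

Heavy atoms from the SMILES: 4 C, 1 N.
Implicit hydrogens by atom environment:
  2 × C: 3 H each → 6
  1 × C: 1 H
  1 × C: no H
  1 × N: no H
  Total hydrogens = 7.
Molecular formula: C4H7N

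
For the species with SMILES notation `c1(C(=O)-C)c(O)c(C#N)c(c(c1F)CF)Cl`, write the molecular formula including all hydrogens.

C10H6ClF2NO2

Heavy atoms from the SMILES: 10 C, 1 Cl, 2 F, 1 N, 2 O.
Implicit hydrogens by atom environment:
  6 × C (aromatic): no H
  2 × C: no H
  2 × F: no H
  1 × C: 3 H
  1 × C: 2 H
  1 × Cl: no H
  1 × N: no H
  1 × O: 1 H
  1 × O: no H
  Total hydrogens = 6.
Molecular formula: C10H6ClF2NO2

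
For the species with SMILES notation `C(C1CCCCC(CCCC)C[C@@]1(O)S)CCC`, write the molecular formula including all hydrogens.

C16H32OS

Heavy atoms from the SMILES: 16 C, 1 O, 1 S.
Implicit hydrogens by atom environment:
  11 × C: 2 H each → 22
  2 × C: 3 H each → 6
  2 × C: 1 H each → 2
  1 × C: no H
  1 × O: 1 H
  1 × S: 1 H
  Total hydrogens = 32.
Molecular formula: C16H32OS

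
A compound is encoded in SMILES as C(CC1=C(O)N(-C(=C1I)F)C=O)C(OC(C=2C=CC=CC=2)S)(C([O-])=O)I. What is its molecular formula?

C16H13FI2NO5S-

Heavy atoms from the SMILES: 16 C, 1 F, 2 I, 1 N, 5 O, 1 S.
Implicit hydrogens by atom environment:
  5 × C (aromatic): 1 H each → 5
  5 × C (aromatic): no H
  3 × O: no H
  2 × C: 2 H each → 4
  2 × C: 1 H each → 2
  2 × C: no H
  2 × I: no H
  1 × F: no H
  1 × N (aromatic): no H
  1 × O: 1 H
  1 × O (charge -1): no H
  1 × S: 1 H
  Total hydrogens = 13.
Net charge -1.
Molecular formula: C16H13FI2NO5S-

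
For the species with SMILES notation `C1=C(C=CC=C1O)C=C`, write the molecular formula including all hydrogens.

C8H8O

Heavy atoms from the SMILES: 8 C, 1 O.
Implicit hydrogens by atom environment:
  4 × C (aromatic): 1 H each → 4
  2 × C (aromatic): no H
  1 × C: 2 H
  1 × C: 1 H
  1 × O: 1 H
  Total hydrogens = 8.
Molecular formula: C8H8O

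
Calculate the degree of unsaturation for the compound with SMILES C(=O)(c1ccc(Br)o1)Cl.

Molecular formula from the SMILES: C5H2BrClO2.
DoU = (2C + 2 + N − H − X)/2 = (2·5 + 2 + 0 − 2 − 2)/2 = 8/2 = 4.
(Structurally: 1 ring(s) + 3 π bond(s) = 4.)

4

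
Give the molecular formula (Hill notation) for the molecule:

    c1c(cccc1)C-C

C8H10

Heavy atoms from the SMILES: 8 C.
Implicit hydrogens by atom environment:
  5 × C (aromatic): 1 H each → 5
  1 × C: 3 H
  1 × C: 2 H
  1 × C (aromatic): no H
  Total hydrogens = 10.
Molecular formula: C8H10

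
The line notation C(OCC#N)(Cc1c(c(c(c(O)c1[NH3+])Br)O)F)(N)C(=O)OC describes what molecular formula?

C12H14BrFN3O5+

Heavy atoms from the SMILES: 1 Br, 12 C, 1 F, 3 N, 5 O.
Implicit hydrogens by atom environment:
  6 × C (aromatic): no H
  3 × C: no H
  3 × O: no H
  2 × C: 2 H each → 4
  2 × O: 1 H each → 2
  1 × Br: no H
  1 × C: 3 H
  1 × F: no H
  1 × N (charge +1): 3 H
  1 × N: 2 H
  1 × N: no H
  Total hydrogens = 14.
Net charge +1.
Molecular formula: C12H14BrFN3O5+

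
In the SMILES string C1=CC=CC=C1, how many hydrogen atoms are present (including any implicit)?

Hydrogens are implicit in SMILES; fill each atom to its normal valence:
  6 × C (aromatic): 1 H each → 6
  Total hydrogens = 6.

6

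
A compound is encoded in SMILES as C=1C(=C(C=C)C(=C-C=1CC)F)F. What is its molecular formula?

Heavy atoms from the SMILES: 10 C, 2 F.
Implicit hydrogens by atom environment:
  4 × C (aromatic): no H
  2 × C: 2 H each → 4
  2 × C (aromatic): 1 H each → 2
  2 × F: no H
  1 × C: 3 H
  1 × C: 1 H
  Total hydrogens = 10.
Molecular formula: C10H10F2

C10H10F2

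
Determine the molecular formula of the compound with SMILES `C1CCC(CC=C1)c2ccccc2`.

C13H16

Heavy atoms from the SMILES: 13 C.
Implicit hydrogens by atom environment:
  5 × C (aromatic): 1 H each → 5
  4 × C: 2 H each → 8
  3 × C: 1 H each → 3
  1 × C (aromatic): no H
  Total hydrogens = 16.
Molecular formula: C13H16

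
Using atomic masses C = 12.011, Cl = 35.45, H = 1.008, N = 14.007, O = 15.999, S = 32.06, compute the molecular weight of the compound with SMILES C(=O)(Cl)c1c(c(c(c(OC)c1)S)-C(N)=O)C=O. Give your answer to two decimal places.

273.69

Molecular formula: C10H8ClNO4S.
M = 10×12.011 + 1×35.45 + 8×1.008 + 1×14.007 + 4×15.999 + 1×32.06 = 273.69 g/mol.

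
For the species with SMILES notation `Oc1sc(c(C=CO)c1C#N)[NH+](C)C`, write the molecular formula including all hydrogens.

Heavy atoms from the SMILES: 9 C, 2 N, 2 O, 1 S.
Implicit hydrogens by atom environment:
  4 × C (aromatic): no H
  2 × C: 3 H each → 6
  2 × C: 1 H each → 2
  2 × O: 1 H each → 2
  1 × C: no H
  1 × N (charge +1): 1 H
  1 × N: no H
  1 × S (aromatic): no H
  Total hydrogens = 11.
Net charge +1.
Molecular formula: C9H11N2O2S+

C9H11N2O2S+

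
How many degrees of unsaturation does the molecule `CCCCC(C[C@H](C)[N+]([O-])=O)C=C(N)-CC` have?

Molecular formula from the SMILES: C12H24N2O2.
DoU = (2C + 2 + N − H − X)/2 = (2·12 + 2 + 2 − 24 − 0)/2 = 4/2 = 2.
(Structurally: 0 ring(s) + 2 π bond(s) = 2.)

2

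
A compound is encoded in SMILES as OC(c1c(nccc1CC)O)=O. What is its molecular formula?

C8H9NO3

Heavy atoms from the SMILES: 8 C, 1 N, 3 O.
Implicit hydrogens by atom environment:
  3 × C (aromatic): no H
  2 × C (aromatic): 1 H each → 2
  2 × O: 1 H each → 2
  1 × C: 3 H
  1 × C: 2 H
  1 × C: no H
  1 × N (aromatic): no H
  1 × O: no H
  Total hydrogens = 9.
Molecular formula: C8H9NO3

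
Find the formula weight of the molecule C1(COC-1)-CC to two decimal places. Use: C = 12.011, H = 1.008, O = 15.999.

Molecular formula: C5H10O.
M = 5×12.011 + 10×1.008 + 1×15.999 = 86.13 g/mol.

86.13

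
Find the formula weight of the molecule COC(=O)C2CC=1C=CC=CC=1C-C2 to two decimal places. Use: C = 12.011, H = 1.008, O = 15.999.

190.24

Molecular formula: C12H14O2.
M = 12×12.011 + 14×1.008 + 2×15.999 = 190.24 g/mol.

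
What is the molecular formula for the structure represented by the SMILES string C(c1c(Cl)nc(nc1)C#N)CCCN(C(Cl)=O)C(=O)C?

Heavy atoms from the SMILES: 12 C, 2 Cl, 4 N, 2 O.
Implicit hydrogens by atom environment:
  4 × C: 2 H each → 8
  3 × C (aromatic): no H
  3 × C: no H
  2 × Cl: no H
  2 × N (aromatic): no H
  2 × N: no H
  2 × O: no H
  1 × C: 3 H
  1 × C (aromatic): 1 H
  Total hydrogens = 12.
Molecular formula: C12H12Cl2N4O2

C12H12Cl2N4O2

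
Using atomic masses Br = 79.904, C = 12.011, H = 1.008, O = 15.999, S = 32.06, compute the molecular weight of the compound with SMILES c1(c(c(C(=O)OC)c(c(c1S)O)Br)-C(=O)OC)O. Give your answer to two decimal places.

337.14

Molecular formula: C10H9BrO6S.
M = 1×79.904 + 10×12.011 + 9×1.008 + 6×15.999 + 1×32.06 = 337.14 g/mol.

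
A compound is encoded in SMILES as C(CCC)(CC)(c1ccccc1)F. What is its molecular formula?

C12H17F

Heavy atoms from the SMILES: 12 C, 1 F.
Implicit hydrogens by atom environment:
  5 × C (aromatic): 1 H each → 5
  3 × C: 2 H each → 6
  2 × C: 3 H each → 6
  1 × C: no H
  1 × C (aromatic): no H
  1 × F: no H
  Total hydrogens = 17.
Molecular formula: C12H17F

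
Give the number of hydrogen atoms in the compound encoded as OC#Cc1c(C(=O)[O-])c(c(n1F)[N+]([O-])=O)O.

Hydrogens are implicit in SMILES; fill each atom to its normal valence:
  4 × C (aromatic): no H
  3 × C: no H
  2 × O: 1 H each → 2
  2 × O: no H
  2 × O (charge -1): no H
  1 × F: no H
  1 × N (aromatic): no H
  1 × N (charge +1): no H
  Total hydrogens = 2.

2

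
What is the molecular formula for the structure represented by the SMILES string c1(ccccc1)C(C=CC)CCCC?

Heavy atoms from the SMILES: 14 C.
Implicit hydrogens by atom environment:
  5 × C (aromatic): 1 H each → 5
  3 × C: 2 H each → 6
  3 × C: 1 H each → 3
  2 × C: 3 H each → 6
  1 × C (aromatic): no H
  Total hydrogens = 20.
Molecular formula: C14H20

C14H20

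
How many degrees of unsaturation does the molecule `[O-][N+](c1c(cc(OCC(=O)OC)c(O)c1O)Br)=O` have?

6

Molecular formula from the SMILES: C9H8BrNO7.
DoU = (2C + 2 + N − H − X)/2 = (2·9 + 2 + 1 − 8 − 1)/2 = 12/2 = 6.
(Structurally: 1 ring(s) + 5 π bond(s) = 6.)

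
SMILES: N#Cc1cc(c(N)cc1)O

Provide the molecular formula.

Heavy atoms from the SMILES: 7 C, 2 N, 1 O.
Implicit hydrogens by atom environment:
  3 × C (aromatic): 1 H each → 3
  3 × C (aromatic): no H
  1 × C: no H
  1 × N: 2 H
  1 × N: no H
  1 × O: 1 H
  Total hydrogens = 6.
Molecular formula: C7H6N2O

C7H6N2O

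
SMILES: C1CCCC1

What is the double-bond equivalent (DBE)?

Molecular formula from the SMILES: C5H10.
DoU = (2C + 2 + N − H − X)/2 = (2·5 + 2 + 0 − 10 − 0)/2 = 2/2 = 1.
(Structurally: 1 ring(s) + 0 π bond(s) = 1.)

1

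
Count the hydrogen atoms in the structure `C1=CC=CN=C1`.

5

Hydrogens are implicit in SMILES; fill each atom to its normal valence:
  5 × C (aromatic): 1 H each → 5
  1 × N (aromatic): no H
  Total hydrogens = 5.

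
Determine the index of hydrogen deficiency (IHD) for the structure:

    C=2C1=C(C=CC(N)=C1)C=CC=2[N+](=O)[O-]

Molecular formula from the SMILES: C10H8N2O2.
DoU = (2C + 2 + N − H − X)/2 = (2·10 + 2 + 2 − 8 − 0)/2 = 16/2 = 8.
(Structurally: 2 ring(s) + 6 π bond(s) = 8.)

8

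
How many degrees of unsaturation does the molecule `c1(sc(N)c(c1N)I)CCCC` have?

Molecular formula from the SMILES: C8H13IN2S.
DoU = (2C + 2 + N − H − X)/2 = (2·8 + 2 + 2 − 13 − 1)/2 = 6/2 = 3.
(Structurally: 1 ring(s) + 2 π bond(s) = 3.)

3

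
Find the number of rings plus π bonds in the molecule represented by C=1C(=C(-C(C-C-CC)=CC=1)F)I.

Molecular formula from the SMILES: C10H12FI.
DoU = (2C + 2 + N − H − X)/2 = (2·10 + 2 + 0 − 12 − 2)/2 = 8/2 = 4.
(Structurally: 1 ring(s) + 3 π bond(s) = 4.)

4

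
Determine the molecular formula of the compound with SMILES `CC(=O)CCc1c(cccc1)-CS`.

C11H14OS

Heavy atoms from the SMILES: 11 C, 1 O, 1 S.
Implicit hydrogens by atom environment:
  4 × C (aromatic): 1 H each → 4
  3 × C: 2 H each → 6
  2 × C (aromatic): no H
  1 × C: 3 H
  1 × C: no H
  1 × O: no H
  1 × S: 1 H
  Total hydrogens = 14.
Molecular formula: C11H14OS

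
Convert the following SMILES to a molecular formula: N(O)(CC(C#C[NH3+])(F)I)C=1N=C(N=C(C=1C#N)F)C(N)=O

Heavy atoms from the SMILES: 10 C, 2 F, 1 I, 6 N, 2 O.
Implicit hydrogens by atom environment:
  5 × C: no H
  4 × C (aromatic): no H
  2 × F: no H
  2 × N (aromatic): no H
  2 × N: no H
  1 × C: 2 H
  1 × I: no H
  1 × N (charge +1): 3 H
  1 × N: 2 H
  1 × O: 1 H
  1 × O: no H
  Total hydrogens = 8.
Net charge +1.
Molecular formula: C10H8F2IN6O2+

C10H8F2IN6O2+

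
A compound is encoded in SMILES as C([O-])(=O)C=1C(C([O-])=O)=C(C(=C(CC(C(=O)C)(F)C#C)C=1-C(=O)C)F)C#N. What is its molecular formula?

[C17H9F2NO6]2-

Heavy atoms from the SMILES: 17 C, 2 F, 1 N, 6 O.
Implicit hydrogens by atom environment:
  7 × C: no H
  6 × C (aromatic): no H
  4 × O: no H
  2 × C: 3 H each → 6
  2 × F: no H
  2 × O (charge -1): no H
  1 × C: 2 H
  1 × C: 1 H
  1 × N: no H
  Total hydrogens = 9.
Net charge -2.
Molecular formula: [C17H9F2NO6]2-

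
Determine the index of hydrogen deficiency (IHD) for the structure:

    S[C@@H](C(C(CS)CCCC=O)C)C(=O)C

2

Molecular formula from the SMILES: C11H20O2S2.
DoU = (2C + 2 + N − H − X)/2 = (2·11 + 2 + 0 − 20 − 0)/2 = 4/2 = 2.
(Structurally: 0 ring(s) + 2 π bond(s) = 2.)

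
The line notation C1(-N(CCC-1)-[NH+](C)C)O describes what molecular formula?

Heavy atoms from the SMILES: 6 C, 2 N, 1 O.
Implicit hydrogens by atom environment:
  3 × C: 2 H each → 6
  2 × C: 3 H each → 6
  1 × C: 1 H
  1 × N (charge +1): 1 H
  1 × N: no H
  1 × O: 1 H
  Total hydrogens = 15.
Net charge +1.
Molecular formula: C6H15N2O+

C6H15N2O+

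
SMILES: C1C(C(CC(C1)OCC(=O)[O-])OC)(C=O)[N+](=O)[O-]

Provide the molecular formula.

C10H14NO7-

Heavy atoms from the SMILES: 10 C, 1 N, 7 O.
Implicit hydrogens by atom environment:
  5 × O: no H
  4 × C: 2 H each → 8
  3 × C: 1 H each → 3
  2 × C: no H
  2 × O (charge -1): no H
  1 × C: 3 H
  1 × N (charge +1): no H
  Total hydrogens = 14.
Net charge -1.
Molecular formula: C10H14NO7-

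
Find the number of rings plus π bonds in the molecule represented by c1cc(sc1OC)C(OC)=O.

4

Molecular formula from the SMILES: C7H8O3S.
DoU = (2C + 2 + N − H − X)/2 = (2·7 + 2 + 0 − 8 − 0)/2 = 8/2 = 4.
(Structurally: 1 ring(s) + 3 π bond(s) = 4.)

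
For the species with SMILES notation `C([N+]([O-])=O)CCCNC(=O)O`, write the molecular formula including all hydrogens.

C5H10N2O4

Heavy atoms from the SMILES: 5 C, 2 N, 4 O.
Implicit hydrogens by atom environment:
  4 × C: 2 H each → 8
  2 × O: no H
  1 × C: no H
  1 × N: 1 H
  1 × N (charge +1): no H
  1 × O: 1 H
  1 × O (charge -1): no H
  Total hydrogens = 10.
Molecular formula: C5H10N2O4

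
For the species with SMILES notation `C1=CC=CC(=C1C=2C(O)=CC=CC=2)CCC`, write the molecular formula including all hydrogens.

C15H16O

Heavy atoms from the SMILES: 15 C, 1 O.
Implicit hydrogens by atom environment:
  8 × C (aromatic): 1 H each → 8
  4 × C (aromatic): no H
  2 × C: 2 H each → 4
  1 × C: 3 H
  1 × O: 1 H
  Total hydrogens = 16.
Molecular formula: C15H16O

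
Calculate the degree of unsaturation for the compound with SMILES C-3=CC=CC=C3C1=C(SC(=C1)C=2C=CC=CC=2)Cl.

Molecular formula from the SMILES: C16H11ClS.
DoU = (2C + 2 + N − H − X)/2 = (2·16 + 2 + 0 − 11 − 1)/2 = 22/2 = 11.
(Structurally: 3 ring(s) + 8 π bond(s) = 11.)

11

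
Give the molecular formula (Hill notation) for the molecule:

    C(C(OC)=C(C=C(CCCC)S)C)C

C12H22OS

Heavy atoms from the SMILES: 12 C, 1 O, 1 S.
Implicit hydrogens by atom environment:
  4 × C: 3 H each → 12
  4 × C: 2 H each → 8
  3 × C: no H
  1 × C: 1 H
  1 × O: no H
  1 × S: 1 H
  Total hydrogens = 22.
Molecular formula: C12H22OS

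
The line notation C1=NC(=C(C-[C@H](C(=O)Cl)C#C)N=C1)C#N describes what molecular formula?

C10H6ClN3O

Heavy atoms from the SMILES: 10 C, 1 Cl, 3 N, 1 O.
Implicit hydrogens by atom environment:
  3 × C: no H
  2 × C (aromatic): 1 H each → 2
  2 × C: 1 H each → 2
  2 × C (aromatic): no H
  2 × N (aromatic): no H
  1 × C: 2 H
  1 × Cl: no H
  1 × N: no H
  1 × O: no H
  Total hydrogens = 6.
Molecular formula: C10H6ClN3O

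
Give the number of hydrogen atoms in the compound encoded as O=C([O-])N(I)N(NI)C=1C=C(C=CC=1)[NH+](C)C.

Hydrogens are implicit in SMILES; fill each atom to its normal valence:
  4 × C (aromatic): 1 H each → 4
  2 × C: 3 H each → 6
  2 × C (aromatic): no H
  2 × I: no H
  2 × N: no H
  1 × C: no H
  1 × N: 1 H
  1 × N (charge +1): 1 H
  1 × O: no H
  1 × O (charge -1): no H
  Total hydrogens = 12.

12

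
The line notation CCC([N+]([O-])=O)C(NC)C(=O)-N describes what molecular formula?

Heavy atoms from the SMILES: 6 C, 3 N, 3 O.
Implicit hydrogens by atom environment:
  2 × C: 3 H each → 6
  2 × C: 1 H each → 2
  2 × O: no H
  1 × C: 2 H
  1 × C: no H
  1 × N: 2 H
  1 × N: 1 H
  1 × N (charge +1): no H
  1 × O (charge -1): no H
  Total hydrogens = 13.
Molecular formula: C6H13N3O3

C6H13N3O3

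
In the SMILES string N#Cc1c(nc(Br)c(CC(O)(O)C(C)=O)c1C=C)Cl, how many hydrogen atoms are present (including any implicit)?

Hydrogens are implicit in SMILES; fill each atom to its normal valence:
  5 × C (aromatic): no H
  3 × C: no H
  2 × C: 2 H each → 4
  2 × O: 1 H each → 2
  1 × Br: no H
  1 × C: 3 H
  1 × C: 1 H
  1 × Cl: no H
  1 × N (aromatic): no H
  1 × N: no H
  1 × O: no H
  Total hydrogens = 10.

10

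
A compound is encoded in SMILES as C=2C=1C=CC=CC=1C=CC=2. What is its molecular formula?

Heavy atoms from the SMILES: 10 C.
Implicit hydrogens by atom environment:
  8 × C (aromatic): 1 H each → 8
  2 × C (aromatic): no H
  Total hydrogens = 8.
Molecular formula: C10H8

C10H8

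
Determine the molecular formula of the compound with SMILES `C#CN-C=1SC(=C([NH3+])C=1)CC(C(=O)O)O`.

Heavy atoms from the SMILES: 9 C, 2 N, 3 O, 1 S.
Implicit hydrogens by atom environment:
  3 × C (aromatic): no H
  2 × C: 1 H each → 2
  2 × C: no H
  2 × O: 1 H each → 2
  1 × C: 2 H
  1 × C (aromatic): 1 H
  1 × N (charge +1): 3 H
  1 × N: 1 H
  1 × O: no H
  1 × S (aromatic): no H
  Total hydrogens = 11.
Net charge +1.
Molecular formula: C9H11N2O3S+

C9H11N2O3S+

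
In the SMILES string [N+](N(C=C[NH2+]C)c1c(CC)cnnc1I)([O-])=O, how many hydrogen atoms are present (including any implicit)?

Hydrogens are implicit in SMILES; fill each atom to its normal valence:
  3 × C (aromatic): no H
  2 × C: 3 H each → 6
  2 × C: 1 H each → 2
  2 × N (aromatic): no H
  1 × C: 2 H
  1 × C (aromatic): 1 H
  1 × I: no H
  1 × N (charge +1): 2 H
  1 × N: no H
  1 × N (charge +1): no H
  1 × O: no H
  1 × O (charge -1): no H
  Total hydrogens = 13.

13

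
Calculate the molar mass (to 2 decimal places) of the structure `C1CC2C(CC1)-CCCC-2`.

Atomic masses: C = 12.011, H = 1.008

Molecular formula: C10H18.
M = 10×12.011 + 18×1.008 = 138.25 g/mol.

138.25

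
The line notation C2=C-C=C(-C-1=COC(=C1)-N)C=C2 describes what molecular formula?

Heavy atoms from the SMILES: 10 C, 1 N, 1 O.
Implicit hydrogens by atom environment:
  7 × C (aromatic): 1 H each → 7
  3 × C (aromatic): no H
  1 × N: 2 H
  1 × O (aromatic): no H
  Total hydrogens = 9.
Molecular formula: C10H9NO

C10H9NO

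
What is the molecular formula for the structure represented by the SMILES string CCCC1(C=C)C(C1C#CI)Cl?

Heavy atoms from the SMILES: 10 C, 1 Cl, 1 I.
Implicit hydrogens by atom environment:
  3 × C: 2 H each → 6
  3 × C: 1 H each → 3
  3 × C: no H
  1 × C: 3 H
  1 × Cl: no H
  1 × I: no H
  Total hydrogens = 12.
Molecular formula: C10H12ClI

C10H12ClI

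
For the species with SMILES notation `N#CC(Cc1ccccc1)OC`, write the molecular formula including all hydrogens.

Heavy atoms from the SMILES: 10 C, 1 N, 1 O.
Implicit hydrogens by atom environment:
  5 × C (aromatic): 1 H each → 5
  1 × C: 3 H
  1 × C: 2 H
  1 × C: 1 H
  1 × C (aromatic): no H
  1 × C: no H
  1 × N: no H
  1 × O: no H
  Total hydrogens = 11.
Molecular formula: C10H11NO

C10H11NO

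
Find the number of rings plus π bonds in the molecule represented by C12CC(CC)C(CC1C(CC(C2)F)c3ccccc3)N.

6

Molecular formula from the SMILES: C18H26FN.
DoU = (2C + 2 + N − H − X)/2 = (2·18 + 2 + 1 − 26 − 1)/2 = 12/2 = 6.
(Structurally: 3 ring(s) + 3 π bond(s) = 6.)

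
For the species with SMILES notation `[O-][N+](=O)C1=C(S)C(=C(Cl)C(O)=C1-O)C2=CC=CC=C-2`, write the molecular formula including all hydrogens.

C12H8ClNO4S

Heavy atoms from the SMILES: 12 C, 1 Cl, 1 N, 4 O, 1 S.
Implicit hydrogens by atom environment:
  7 × C (aromatic): no H
  5 × C (aromatic): 1 H each → 5
  2 × O: 1 H each → 2
  1 × Cl: no H
  1 × N (charge +1): no H
  1 × O: no H
  1 × O (charge -1): no H
  1 × S: 1 H
  Total hydrogens = 8.
Molecular formula: C12H8ClNO4S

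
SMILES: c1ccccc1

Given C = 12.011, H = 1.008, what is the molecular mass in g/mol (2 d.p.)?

Molecular formula: C6H6.
M = 6×12.011 + 6×1.008 = 78.11 g/mol.

78.11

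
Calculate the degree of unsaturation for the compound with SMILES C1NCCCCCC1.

Molecular formula from the SMILES: C7H15N.
DoU = (2C + 2 + N − H − X)/2 = (2·7 + 2 + 1 − 15 − 0)/2 = 2/2 = 1.
(Structurally: 1 ring(s) + 0 π bond(s) = 1.)

1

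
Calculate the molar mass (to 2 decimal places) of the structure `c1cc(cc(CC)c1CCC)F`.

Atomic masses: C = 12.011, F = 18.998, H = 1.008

Molecular formula: C11H15F.
M = 11×12.011 + 1×18.998 + 15×1.008 = 166.24 g/mol.

166.24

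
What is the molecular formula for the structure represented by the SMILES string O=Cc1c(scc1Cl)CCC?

Heavy atoms from the SMILES: 8 C, 1 Cl, 1 O, 1 S.
Implicit hydrogens by atom environment:
  3 × C (aromatic): no H
  2 × C: 2 H each → 4
  1 × C: 3 H
  1 × C (aromatic): 1 H
  1 × C: 1 H
  1 × Cl: no H
  1 × O: no H
  1 × S (aromatic): no H
  Total hydrogens = 9.
Molecular formula: C8H9ClOS

C8H9ClOS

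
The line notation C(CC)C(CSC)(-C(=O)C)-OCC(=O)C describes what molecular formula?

C11H20O3S

Heavy atoms from the SMILES: 11 C, 3 O, 1 S.
Implicit hydrogens by atom environment:
  4 × C: 3 H each → 12
  4 × C: 2 H each → 8
  3 × C: no H
  3 × O: no H
  1 × S: no H
  Total hydrogens = 20.
Molecular formula: C11H20O3S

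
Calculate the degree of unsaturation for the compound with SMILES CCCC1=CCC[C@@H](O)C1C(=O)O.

Molecular formula from the SMILES: C10H16O3.
DoU = (2C + 2 + N − H − X)/2 = (2·10 + 2 + 0 − 16 − 0)/2 = 6/2 = 3.
(Structurally: 1 ring(s) + 2 π bond(s) = 3.)

3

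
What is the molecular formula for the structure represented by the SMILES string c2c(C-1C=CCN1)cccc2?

C10H11N

Heavy atoms from the SMILES: 10 C, 1 N.
Implicit hydrogens by atom environment:
  5 × C (aromatic): 1 H each → 5
  3 × C: 1 H each → 3
  1 × C: 2 H
  1 × C (aromatic): no H
  1 × N: 1 H
  Total hydrogens = 11.
Molecular formula: C10H11N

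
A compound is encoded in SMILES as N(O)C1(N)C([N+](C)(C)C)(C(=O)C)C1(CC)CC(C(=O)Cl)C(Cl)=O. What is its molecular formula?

Heavy atoms from the SMILES: 14 C, 2 Cl, 3 N, 4 O.
Implicit hydrogens by atom environment:
  6 × C: no H
  5 × C: 3 H each → 15
  3 × O: no H
  2 × C: 2 H each → 4
  2 × Cl: no H
  1 × C: 1 H
  1 × N: 2 H
  1 × N: 1 H
  1 × N (charge +1): no H
  1 × O: 1 H
  Total hydrogens = 24.
Net charge +1.
Molecular formula: C14H24Cl2N3O4+

C14H24Cl2N3O4+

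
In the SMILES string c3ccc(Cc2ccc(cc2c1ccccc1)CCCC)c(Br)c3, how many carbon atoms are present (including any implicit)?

23

The symbol for carbon appears 23 times in the SMILES. Lowercase c denotes aromatic carbon and counts toward C.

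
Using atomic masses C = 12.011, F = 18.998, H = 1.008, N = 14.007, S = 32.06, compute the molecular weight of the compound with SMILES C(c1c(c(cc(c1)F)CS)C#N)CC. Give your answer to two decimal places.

Molecular formula: C11H12FNS.
M = 11×12.011 + 1×18.998 + 12×1.008 + 1×14.007 + 1×32.06 = 209.28 g/mol.

209.28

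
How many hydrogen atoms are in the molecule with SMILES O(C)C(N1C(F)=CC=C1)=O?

Hydrogens are implicit in SMILES; fill each atom to its normal valence:
  3 × C (aromatic): 1 H each → 3
  2 × O: no H
  1 × C: 3 H
  1 × C (aromatic): no H
  1 × C: no H
  1 × F: no H
  1 × N (aromatic): no H
  Total hydrogens = 6.

6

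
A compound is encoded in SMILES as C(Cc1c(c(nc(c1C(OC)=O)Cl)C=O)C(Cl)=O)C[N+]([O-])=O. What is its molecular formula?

C12H10Cl2N2O6

Heavy atoms from the SMILES: 12 C, 2 Cl, 2 N, 6 O.
Implicit hydrogens by atom environment:
  5 × C (aromatic): no H
  5 × O: no H
  3 × C: 2 H each → 6
  2 × C: no H
  2 × Cl: no H
  1 × C: 3 H
  1 × C: 1 H
  1 × N (aromatic): no H
  1 × N (charge +1): no H
  1 × O (charge -1): no H
  Total hydrogens = 10.
Molecular formula: C12H10Cl2N2O6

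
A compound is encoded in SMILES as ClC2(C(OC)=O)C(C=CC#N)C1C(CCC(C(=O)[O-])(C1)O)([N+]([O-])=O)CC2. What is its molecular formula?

Heavy atoms from the SMILES: 16 C, 1 Cl, 2 N, 7 O.
Implicit hydrogens by atom environment:
  6 × C: no H
  5 × C: 2 H each → 10
  4 × C: 1 H each → 4
  4 × O: no H
  2 × O (charge -1): no H
  1 × C: 3 H
  1 × Cl: no H
  1 × N: no H
  1 × N (charge +1): no H
  1 × O: 1 H
  Total hydrogens = 18.
Net charge -1.
Molecular formula: C16H18ClN2O7-

C16H18ClN2O7-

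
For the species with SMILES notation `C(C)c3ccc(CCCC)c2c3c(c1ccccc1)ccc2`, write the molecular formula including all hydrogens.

Heavy atoms from the SMILES: 22 C.
Implicit hydrogens by atom environment:
  10 × C (aromatic): 1 H each → 10
  6 × C (aromatic): no H
  4 × C: 2 H each → 8
  2 × C: 3 H each → 6
  Total hydrogens = 24.
Molecular formula: C22H24

C22H24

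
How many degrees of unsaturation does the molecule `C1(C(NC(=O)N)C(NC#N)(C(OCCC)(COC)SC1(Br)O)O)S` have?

4

Molecular formula from the SMILES: C12H21BrN4O5S2.
DoU = (2C + 2 + N − H − X)/2 = (2·12 + 2 + 4 − 21 − 1)/2 = 8/2 = 4.
(Structurally: 1 ring(s) + 3 π bond(s) = 4.)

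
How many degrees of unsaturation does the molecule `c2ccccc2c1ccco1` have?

Molecular formula from the SMILES: C10H8O.
DoU = (2C + 2 + N − H − X)/2 = (2·10 + 2 + 0 − 8 − 0)/2 = 14/2 = 7.
(Structurally: 2 ring(s) + 5 π bond(s) = 7.)

7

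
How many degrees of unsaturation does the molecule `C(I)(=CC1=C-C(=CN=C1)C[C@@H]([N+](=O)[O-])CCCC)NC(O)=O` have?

Molecular formula from the SMILES: C14H18IN3O4.
DoU = (2C + 2 + N − H − X)/2 = (2·14 + 2 + 3 − 18 − 1)/2 = 14/2 = 7.
(Structurally: 1 ring(s) + 6 π bond(s) = 7.)

7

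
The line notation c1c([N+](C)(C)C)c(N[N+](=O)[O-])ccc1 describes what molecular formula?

C9H14N3O2+

Heavy atoms from the SMILES: 9 C, 3 N, 2 O.
Implicit hydrogens by atom environment:
  4 × C (aromatic): 1 H each → 4
  3 × C: 3 H each → 9
  2 × C (aromatic): no H
  2 × N (charge +1): no H
  1 × N: 1 H
  1 × O: no H
  1 × O (charge -1): no H
  Total hydrogens = 14.
Net charge +1.
Molecular formula: C9H14N3O2+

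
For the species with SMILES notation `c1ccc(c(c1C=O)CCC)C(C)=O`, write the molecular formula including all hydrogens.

Heavy atoms from the SMILES: 12 C, 2 O.
Implicit hydrogens by atom environment:
  3 × C (aromatic): 1 H each → 3
  3 × C (aromatic): no H
  2 × C: 3 H each → 6
  2 × C: 2 H each → 4
  2 × O: no H
  1 × C: 1 H
  1 × C: no H
  Total hydrogens = 14.
Molecular formula: C12H14O2

C12H14O2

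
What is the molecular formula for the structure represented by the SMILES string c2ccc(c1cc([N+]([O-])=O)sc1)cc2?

Heavy atoms from the SMILES: 10 C, 1 N, 2 O, 1 S.
Implicit hydrogens by atom environment:
  7 × C (aromatic): 1 H each → 7
  3 × C (aromatic): no H
  1 × N (charge +1): no H
  1 × O: no H
  1 × O (charge -1): no H
  1 × S (aromatic): no H
  Total hydrogens = 7.
Molecular formula: C10H7NO2S

C10H7NO2S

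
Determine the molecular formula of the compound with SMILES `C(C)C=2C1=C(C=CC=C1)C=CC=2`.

C12H12

Heavy atoms from the SMILES: 12 C.
Implicit hydrogens by atom environment:
  7 × C (aromatic): 1 H each → 7
  3 × C (aromatic): no H
  1 × C: 3 H
  1 × C: 2 H
  Total hydrogens = 12.
Molecular formula: C12H12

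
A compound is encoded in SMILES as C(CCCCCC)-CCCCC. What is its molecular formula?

C12H26

Heavy atoms from the SMILES: 12 C.
Implicit hydrogens by atom environment:
  10 × C: 2 H each → 20
  2 × C: 3 H each → 6
  Total hydrogens = 26.
Molecular formula: C12H26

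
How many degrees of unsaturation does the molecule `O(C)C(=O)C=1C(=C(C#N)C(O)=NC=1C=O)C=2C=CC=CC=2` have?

12

Molecular formula from the SMILES: C15H10N2O4.
DoU = (2C + 2 + N − H − X)/2 = (2·15 + 2 + 2 − 10 − 0)/2 = 24/2 = 12.
(Structurally: 2 ring(s) + 10 π bond(s) = 12.)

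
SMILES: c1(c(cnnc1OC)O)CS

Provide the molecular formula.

C6H8N2O2S

Heavy atoms from the SMILES: 6 C, 2 N, 2 O, 1 S.
Implicit hydrogens by atom environment:
  3 × C (aromatic): no H
  2 × N (aromatic): no H
  1 × C: 3 H
  1 × C: 2 H
  1 × C (aromatic): 1 H
  1 × O: 1 H
  1 × O: no H
  1 × S: 1 H
  Total hydrogens = 8.
Molecular formula: C6H8N2O2S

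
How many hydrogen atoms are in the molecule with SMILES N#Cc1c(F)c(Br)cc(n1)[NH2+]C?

6

Hydrogens are implicit in SMILES; fill each atom to its normal valence:
  4 × C (aromatic): no H
  1 × Br: no H
  1 × C: 3 H
  1 × C (aromatic): 1 H
  1 × C: no H
  1 × F: no H
  1 × N (charge +1): 2 H
  1 × N (aromatic): no H
  1 × N: no H
  Total hydrogens = 6.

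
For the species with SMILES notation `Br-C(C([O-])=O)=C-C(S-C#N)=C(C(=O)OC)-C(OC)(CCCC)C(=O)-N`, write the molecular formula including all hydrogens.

Heavy atoms from the SMILES: 1 Br, 15 C, 2 N, 6 O, 1 S.
Implicit hydrogens by atom environment:
  8 × C: no H
  5 × O: no H
  3 × C: 3 H each → 9
  3 × C: 2 H each → 6
  1 × Br: no H
  1 × C: 1 H
  1 × N: 2 H
  1 × N: no H
  1 × O (charge -1): no H
  1 × S: no H
  Total hydrogens = 18.
Net charge -1.
Molecular formula: C15H18BrN2O6S-

C15H18BrN2O6S-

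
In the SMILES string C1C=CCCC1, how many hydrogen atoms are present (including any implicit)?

10

Hydrogens are implicit in SMILES; fill each atom to its normal valence:
  4 × C: 2 H each → 8
  2 × C: 1 H each → 2
  Total hydrogens = 10.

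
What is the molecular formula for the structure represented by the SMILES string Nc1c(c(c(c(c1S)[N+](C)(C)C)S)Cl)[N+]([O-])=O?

C9H13ClN3O2S2+

Heavy atoms from the SMILES: 9 C, 1 Cl, 3 N, 2 O, 2 S.
Implicit hydrogens by atom environment:
  6 × C (aromatic): no H
  3 × C: 3 H each → 9
  2 × N (charge +1): no H
  2 × S: 1 H each → 2
  1 × Cl: no H
  1 × N: 2 H
  1 × O: no H
  1 × O (charge -1): no H
  Total hydrogens = 13.
Net charge +1.
Molecular formula: C9H13ClN3O2S2+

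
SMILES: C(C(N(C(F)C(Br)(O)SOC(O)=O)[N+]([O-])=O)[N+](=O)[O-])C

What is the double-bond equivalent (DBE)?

3

Molecular formula from the SMILES: C6H9BrFN3O8S.
DoU = (2C + 2 + N − H − X)/2 = (2·6 + 2 + 3 − 9 − 2)/2 = 6/2 = 3.
(Structurally: 0 ring(s) + 3 π bond(s) = 3.)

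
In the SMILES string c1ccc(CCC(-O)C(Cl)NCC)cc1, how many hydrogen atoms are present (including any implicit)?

Hydrogens are implicit in SMILES; fill each atom to its normal valence:
  5 × C (aromatic): 1 H each → 5
  3 × C: 2 H each → 6
  2 × C: 1 H each → 2
  1 × C: 3 H
  1 × C (aromatic): no H
  1 × Cl: no H
  1 × N: 1 H
  1 × O: 1 H
  Total hydrogens = 18.

18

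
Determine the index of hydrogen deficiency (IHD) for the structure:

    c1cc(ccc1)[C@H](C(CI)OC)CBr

Molecular formula from the SMILES: C11H14BrIO.
DoU = (2C + 2 + N − H − X)/2 = (2·11 + 2 + 0 − 14 − 2)/2 = 8/2 = 4.
(Structurally: 1 ring(s) + 3 π bond(s) = 4.)

4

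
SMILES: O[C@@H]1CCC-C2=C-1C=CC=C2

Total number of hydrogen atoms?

Hydrogens are implicit in SMILES; fill each atom to its normal valence:
  4 × C (aromatic): 1 H each → 4
  3 × C: 2 H each → 6
  2 × C (aromatic): no H
  1 × C: 1 H
  1 × O: 1 H
  Total hydrogens = 12.

12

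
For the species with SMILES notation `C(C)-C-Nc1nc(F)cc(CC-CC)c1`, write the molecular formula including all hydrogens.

C12H19FN2

Heavy atoms from the SMILES: 12 C, 1 F, 2 N.
Implicit hydrogens by atom environment:
  5 × C: 2 H each → 10
  3 × C (aromatic): no H
  2 × C: 3 H each → 6
  2 × C (aromatic): 1 H each → 2
  1 × F: no H
  1 × N: 1 H
  1 × N (aromatic): no H
  Total hydrogens = 19.
Molecular formula: C12H19FN2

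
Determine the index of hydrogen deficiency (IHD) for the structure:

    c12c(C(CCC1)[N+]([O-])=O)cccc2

6

Molecular formula from the SMILES: C10H11NO2.
DoU = (2C + 2 + N − H − X)/2 = (2·10 + 2 + 1 − 11 − 0)/2 = 12/2 = 6.
(Structurally: 2 ring(s) + 4 π bond(s) = 6.)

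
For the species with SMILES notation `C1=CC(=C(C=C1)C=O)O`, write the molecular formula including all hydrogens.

C7H6O2

Heavy atoms from the SMILES: 7 C, 2 O.
Implicit hydrogens by atom environment:
  4 × C (aromatic): 1 H each → 4
  2 × C (aromatic): no H
  1 × C: 1 H
  1 × O: 1 H
  1 × O: no H
  Total hydrogens = 6.
Molecular formula: C7H6O2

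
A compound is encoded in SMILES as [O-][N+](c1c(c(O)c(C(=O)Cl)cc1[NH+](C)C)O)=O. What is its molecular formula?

Heavy atoms from the SMILES: 9 C, 1 Cl, 2 N, 5 O.
Implicit hydrogens by atom environment:
  5 × C (aromatic): no H
  2 × C: 3 H each → 6
  2 × O: 1 H each → 2
  2 × O: no H
  1 × C (aromatic): 1 H
  1 × C: no H
  1 × Cl: no H
  1 × N (charge +1): 1 H
  1 × N (charge +1): no H
  1 × O (charge -1): no H
  Total hydrogens = 10.
Net charge +1.
Molecular formula: C9H10ClN2O5+

C9H10ClN2O5+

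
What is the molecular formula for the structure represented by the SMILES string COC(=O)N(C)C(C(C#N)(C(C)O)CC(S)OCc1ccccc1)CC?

Heavy atoms from the SMILES: 19 C, 2 N, 4 O, 1 S.
Implicit hydrogens by atom environment:
  5 × C (aromatic): 1 H each → 5
  4 × C: 3 H each → 12
  3 × C: 2 H each → 6
  3 × C: 1 H each → 3
  3 × C: no H
  3 × O: no H
  2 × N: no H
  1 × C (aromatic): no H
  1 × O: 1 H
  1 × S: 1 H
  Total hydrogens = 28.
Molecular formula: C19H28N2O4S

C19H28N2O4S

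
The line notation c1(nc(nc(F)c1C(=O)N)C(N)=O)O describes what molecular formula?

Heavy atoms from the SMILES: 6 C, 1 F, 4 N, 3 O.
Implicit hydrogens by atom environment:
  4 × C (aromatic): no H
  2 × C: no H
  2 × N: 2 H each → 4
  2 × N (aromatic): no H
  2 × O: no H
  1 × F: no H
  1 × O: 1 H
  Total hydrogens = 5.
Molecular formula: C6H5FN4O3

C6H5FN4O3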